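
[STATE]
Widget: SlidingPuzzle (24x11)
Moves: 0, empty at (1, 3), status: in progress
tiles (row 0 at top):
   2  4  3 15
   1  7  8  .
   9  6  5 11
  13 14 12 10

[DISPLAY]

┌────┬────┬────┬────┐   
│  2 │  4 │  3 │ 15 │   
├────┼────┼────┼────┤   
│  1 │  7 │  8 │    │   
├────┼────┼────┼────┤   
│  9 │  6 │  5 │ 11 │   
├────┼────┼────┼────┤   
│ 13 │ 14 │ 12 │ 10 │   
└────┴────┴────┴────┘   
Moves: 0                
                        


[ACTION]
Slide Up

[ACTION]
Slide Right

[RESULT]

┌────┬────┬────┬────┐   
│  2 │  4 │  3 │ 15 │   
├────┼────┼────┼────┤   
│  1 │  7 │  8 │ 11 │   
├────┼────┼────┼────┤   
│  9 │  6 │    │  5 │   
├────┼────┼────┼────┤   
│ 13 │ 14 │ 12 │ 10 │   
└────┴────┴────┴────┘   
Moves: 2                
                        


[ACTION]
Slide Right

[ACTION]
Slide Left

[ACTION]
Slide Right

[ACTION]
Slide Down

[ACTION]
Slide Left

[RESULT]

┌────┬────┬────┬────┐   
│  2 │  4 │  3 │ 15 │   
├────┼────┼────┼────┤   
│  1 │  8 │    │ 11 │   
├────┼────┼────┼────┤   
│  9 │  7 │  6 │  5 │   
├────┼────┼────┼────┤   
│ 13 │ 14 │ 12 │ 10 │   
└────┴────┴────┴────┘   
Moves: 7                
                        


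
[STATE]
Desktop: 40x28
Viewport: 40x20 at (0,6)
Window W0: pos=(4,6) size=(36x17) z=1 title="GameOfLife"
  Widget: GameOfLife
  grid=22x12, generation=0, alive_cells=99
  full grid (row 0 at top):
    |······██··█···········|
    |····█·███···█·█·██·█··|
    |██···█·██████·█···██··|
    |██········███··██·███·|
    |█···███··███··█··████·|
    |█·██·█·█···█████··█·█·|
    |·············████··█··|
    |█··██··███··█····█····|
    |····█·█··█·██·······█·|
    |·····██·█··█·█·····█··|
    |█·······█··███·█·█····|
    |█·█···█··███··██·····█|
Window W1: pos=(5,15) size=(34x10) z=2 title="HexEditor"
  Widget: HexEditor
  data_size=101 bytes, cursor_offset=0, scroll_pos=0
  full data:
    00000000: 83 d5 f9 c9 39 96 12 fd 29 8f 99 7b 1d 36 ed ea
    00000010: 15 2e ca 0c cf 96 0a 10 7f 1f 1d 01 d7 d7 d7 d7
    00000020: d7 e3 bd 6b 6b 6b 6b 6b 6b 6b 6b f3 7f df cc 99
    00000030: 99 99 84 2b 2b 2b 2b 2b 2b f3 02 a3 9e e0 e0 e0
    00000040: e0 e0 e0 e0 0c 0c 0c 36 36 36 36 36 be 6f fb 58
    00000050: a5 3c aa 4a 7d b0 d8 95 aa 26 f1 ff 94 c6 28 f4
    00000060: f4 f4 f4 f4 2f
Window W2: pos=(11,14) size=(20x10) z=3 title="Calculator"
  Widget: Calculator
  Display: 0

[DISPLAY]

    ┏━━━━━━━━━━━━━━━━━━━━━━━━━━━━━━━━━━┓
    ┃ GameOfLife                       ┃
    ┠──────────────────────────────────┨
    ┃Gen: 0                            ┃
    ┃······██··█···········            ┃
    ┃····█·███···█·█·██·█··            ┃
    ┃██···█·██████·█···██··            ┃
    ┃██········███··██·███·            ┃
    ┃█···██┏━━━━━━━━━━━━━━━━━━┓        ┃
    ┃┏━━━━━┃ Calculator       ┃━━━━━━━┓┃
    ┃┃ HexE┠──────────────────┨       ┃┃
    ┃┠─────┃                 0┃───────┨┃
    ┃┃00000┃┌───┬───┬───┬───┐ ┃96 12 f┃┃
    ┃┃00000┃│ 7 │ 8 │ 9 │ ÷ │ ┃96 0a 1┃┃
    ┃┃00000┃├───┼───┼───┼───┤ ┃6b 6b 6┃┃
    ┃┃00000┃│ 4 │ 5 │ 6 │ × │ ┃2b 2b 2┃┃
    ┗┃00000┃└───┴───┴───┴───┘ ┃0c 0c 3┃┛
     ┃00000┗━━━━━━━━━━━━━━━━━━┛b0 d8 9┃ 
     ┗━━━━━━━━━━━━━━━━━━━━━━━━━━━━━━━━┛ 
                                        


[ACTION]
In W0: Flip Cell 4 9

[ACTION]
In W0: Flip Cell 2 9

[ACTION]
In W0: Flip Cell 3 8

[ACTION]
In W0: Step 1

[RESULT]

    ┏━━━━━━━━━━━━━━━━━━━━━━━━━━━━━━━━━━┓
    ┃ GameOfLife                       ┃
    ┠──────────────────────────────────┨
    ┃Gen: 1                            ┃
    ┃·····██·█·············            ┃
    ┃··········█·█··█·█·█··            ┃
    ┃██···█····█···█·······            ┃
    ┃····█···█·····███·····            ┃
    ┃█·████┏━━━━━━━━━━━━━━━━━━┓        ┃
    ┃┏━━━━━┃ Calculator       ┃━━━━━━━┓┃
    ┃┃ HexE┠──────────────────┨       ┃┃
    ┃┠─────┃                 0┃───────┨┃
    ┃┃00000┃┌───┬───┬───┬───┐ ┃96 12 f┃┃
    ┃┃00000┃│ 7 │ 8 │ 9 │ ÷ │ ┃96 0a 1┃┃
    ┃┃00000┃├───┼───┼───┼───┤ ┃6b 6b 6┃┃
    ┃┃00000┃│ 4 │ 5 │ 6 │ × │ ┃2b 2b 2┃┃
    ┗┃00000┃└───┴───┴───┴───┘ ┃0c 0c 3┃┛
     ┃00000┗━━━━━━━━━━━━━━━━━━┛b0 d8 9┃ 
     ┗━━━━━━━━━━━━━━━━━━━━━━━━━━━━━━━━┛ 
                                        


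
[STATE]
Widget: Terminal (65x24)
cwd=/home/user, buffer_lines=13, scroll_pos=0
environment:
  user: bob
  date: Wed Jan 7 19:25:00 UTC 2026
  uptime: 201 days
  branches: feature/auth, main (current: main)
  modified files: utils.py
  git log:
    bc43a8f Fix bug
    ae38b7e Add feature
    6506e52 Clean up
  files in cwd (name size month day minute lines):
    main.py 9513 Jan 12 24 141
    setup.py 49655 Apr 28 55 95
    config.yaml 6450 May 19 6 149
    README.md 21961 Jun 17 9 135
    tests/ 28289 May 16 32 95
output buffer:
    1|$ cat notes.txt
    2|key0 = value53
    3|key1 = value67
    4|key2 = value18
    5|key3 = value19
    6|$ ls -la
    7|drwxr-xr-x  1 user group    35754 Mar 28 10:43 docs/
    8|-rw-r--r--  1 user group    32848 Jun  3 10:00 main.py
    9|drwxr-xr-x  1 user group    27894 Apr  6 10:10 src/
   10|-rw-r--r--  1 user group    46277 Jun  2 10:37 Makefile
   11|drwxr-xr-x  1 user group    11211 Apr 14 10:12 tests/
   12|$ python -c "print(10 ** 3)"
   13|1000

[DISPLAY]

$ cat notes.txt                                                  
key0 = value53                                                   
key1 = value67                                                   
key2 = value18                                                   
key3 = value19                                                   
$ ls -la                                                         
drwxr-xr-x  1 user group    35754 Mar 28 10:43 docs/             
-rw-r--r--  1 user group    32848 Jun  3 10:00 main.py           
drwxr-xr-x  1 user group    27894 Apr  6 10:10 src/              
-rw-r--r--  1 user group    46277 Jun  2 10:37 Makefile          
drwxr-xr-x  1 user group    11211 Apr 14 10:12 tests/            
$ python -c "print(10 ** 3)"                                     
1000                                                             
$ █                                                              
                                                                 
                                                                 
                                                                 
                                                                 
                                                                 
                                                                 
                                                                 
                                                                 
                                                                 
                                                                 


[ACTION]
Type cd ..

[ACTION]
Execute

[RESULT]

$ cat notes.txt                                                  
key0 = value53                                                   
key1 = value67                                                   
key2 = value18                                                   
key3 = value19                                                   
$ ls -la                                                         
drwxr-xr-x  1 user group    35754 Mar 28 10:43 docs/             
-rw-r--r--  1 user group    32848 Jun  3 10:00 main.py           
drwxr-xr-x  1 user group    27894 Apr  6 10:10 src/              
-rw-r--r--  1 user group    46277 Jun  2 10:37 Makefile          
drwxr-xr-x  1 user group    11211 Apr 14 10:12 tests/            
$ python -c "print(10 ** 3)"                                     
1000                                                             
$ cd ..                                                          
                                                                 
$ █                                                              
                                                                 
                                                                 
                                                                 
                                                                 
                                                                 
                                                                 
                                                                 
                                                                 


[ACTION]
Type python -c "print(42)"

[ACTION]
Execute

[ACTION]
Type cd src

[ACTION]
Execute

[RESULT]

$ cat notes.txt                                                  
key0 = value53                                                   
key1 = value67                                                   
key2 = value18                                                   
key3 = value19                                                   
$ ls -la                                                         
drwxr-xr-x  1 user group    35754 Mar 28 10:43 docs/             
-rw-r--r--  1 user group    32848 Jun  3 10:00 main.py           
drwxr-xr-x  1 user group    27894 Apr  6 10:10 src/              
-rw-r--r--  1 user group    46277 Jun  2 10:37 Makefile          
drwxr-xr-x  1 user group    11211 Apr 14 10:12 tests/            
$ python -c "print(10 ** 3)"                                     
1000                                                             
$ cd ..                                                          
                                                                 
$ python -c "print(42)"                                          
42                                                               
$ cd src                                                         
                                                                 
$ █                                                              
                                                                 
                                                                 
                                                                 
                                                                 


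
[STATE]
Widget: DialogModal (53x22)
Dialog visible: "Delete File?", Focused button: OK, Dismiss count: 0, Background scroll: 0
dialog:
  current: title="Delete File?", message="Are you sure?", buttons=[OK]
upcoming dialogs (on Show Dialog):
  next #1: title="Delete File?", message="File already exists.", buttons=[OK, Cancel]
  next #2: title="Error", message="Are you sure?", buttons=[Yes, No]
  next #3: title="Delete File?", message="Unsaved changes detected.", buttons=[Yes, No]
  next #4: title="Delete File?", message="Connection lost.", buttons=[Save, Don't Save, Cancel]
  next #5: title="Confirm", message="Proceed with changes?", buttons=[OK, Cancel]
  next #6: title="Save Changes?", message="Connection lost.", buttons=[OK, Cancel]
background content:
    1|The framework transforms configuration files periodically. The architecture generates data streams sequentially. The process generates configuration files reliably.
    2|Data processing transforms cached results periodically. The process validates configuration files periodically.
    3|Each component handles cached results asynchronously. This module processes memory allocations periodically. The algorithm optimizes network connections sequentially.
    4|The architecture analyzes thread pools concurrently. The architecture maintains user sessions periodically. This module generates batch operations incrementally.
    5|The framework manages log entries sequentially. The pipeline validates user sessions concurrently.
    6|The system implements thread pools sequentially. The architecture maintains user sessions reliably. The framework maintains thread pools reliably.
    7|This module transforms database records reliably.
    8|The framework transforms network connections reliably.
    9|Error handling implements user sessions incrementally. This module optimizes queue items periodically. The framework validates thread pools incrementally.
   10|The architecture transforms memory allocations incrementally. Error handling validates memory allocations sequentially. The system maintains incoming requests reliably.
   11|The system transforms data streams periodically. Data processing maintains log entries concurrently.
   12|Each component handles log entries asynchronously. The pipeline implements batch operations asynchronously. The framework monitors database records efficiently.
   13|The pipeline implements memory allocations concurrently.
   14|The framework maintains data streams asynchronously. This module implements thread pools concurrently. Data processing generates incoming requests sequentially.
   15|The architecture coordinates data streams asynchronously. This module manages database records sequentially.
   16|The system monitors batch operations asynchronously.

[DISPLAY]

The framework transforms configuration files periodic
Data processing transforms cached results periodicall
Each component handles cached results asynchronously.
The architecture analyzes thread pools concurrently. 
The framework manages log entries sequentially. The p
The system implements thread pools sequentially. The 
This module transforms database records reliably.    
The framework transforms network connections reliably
Error handling imp┌───────────────┐ions incrementally
The architecture t│  Delete File? │allocations increm
The system transfo│ Are you sure? │periodically. Data
Each component han│      [OK]     │asynchronously. Th
The pipeline imple└───────────────┘cations concurrent
The framework maintains data streams asynchronously. 
The architecture coordinates data streams asynchronou
The system monitors batch operations asynchronously. 
                                                     
                                                     
                                                     
                                                     
                                                     
                                                     


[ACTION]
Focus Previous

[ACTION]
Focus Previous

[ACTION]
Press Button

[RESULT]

The framework transforms configuration files periodic
Data processing transforms cached results periodicall
Each component handles cached results asynchronously.
The architecture analyzes thread pools concurrently. 
The framework manages log entries sequentially. The p
The system implements thread pools sequentially. The 
This module transforms database records reliably.    
The framework transforms network connections reliably
Error handling implements user sessions incrementally
The architecture transforms memory allocations increm
The system transforms data streams periodically. Data
Each component handles log entries asynchronously. Th
The pipeline implements memory allocations concurrent
The framework maintains data streams asynchronously. 
The architecture coordinates data streams asynchronou
The system monitors batch operations asynchronously. 
                                                     
                                                     
                                                     
                                                     
                                                     
                                                     


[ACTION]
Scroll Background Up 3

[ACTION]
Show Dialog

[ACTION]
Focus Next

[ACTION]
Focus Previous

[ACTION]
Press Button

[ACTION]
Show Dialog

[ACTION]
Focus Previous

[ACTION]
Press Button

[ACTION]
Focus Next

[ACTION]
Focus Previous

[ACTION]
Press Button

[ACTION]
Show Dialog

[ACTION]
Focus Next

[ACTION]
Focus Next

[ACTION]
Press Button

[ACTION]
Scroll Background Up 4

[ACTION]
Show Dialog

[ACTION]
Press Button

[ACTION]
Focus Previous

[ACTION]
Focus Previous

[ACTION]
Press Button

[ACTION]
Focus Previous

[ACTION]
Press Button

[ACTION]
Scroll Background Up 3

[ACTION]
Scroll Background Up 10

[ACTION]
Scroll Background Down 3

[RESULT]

The architecture analyzes thread pools concurrently. 
The framework manages log entries sequentially. The p
The system implements thread pools sequentially. The 
This module transforms database records reliably.    
The framework transforms network connections reliably
Error handling implements user sessions incrementally
The architecture transforms memory allocations increm
The system transforms data streams periodically. Data
Each component handles log entries asynchronously. Th
The pipeline implements memory allocations concurrent
The framework maintains data streams asynchronously. 
The architecture coordinates data streams asynchronou
The system monitors batch operations asynchronously. 
                                                     
                                                     
                                                     
                                                     
                                                     
                                                     
                                                     
                                                     
                                                     


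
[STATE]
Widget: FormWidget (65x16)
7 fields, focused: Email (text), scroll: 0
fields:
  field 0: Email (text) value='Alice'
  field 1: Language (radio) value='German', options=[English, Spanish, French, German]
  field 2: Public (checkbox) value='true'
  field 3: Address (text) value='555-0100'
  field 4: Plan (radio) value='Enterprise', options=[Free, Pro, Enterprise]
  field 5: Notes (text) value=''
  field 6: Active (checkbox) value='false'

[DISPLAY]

> Email:      [Alice                                            ]
  Language:   ( ) English  ( ) Spanish  ( ) French  (●) German   
  Public:     [x]                                                
  Address:    [555-0100                                         ]
  Plan:       ( ) Free  ( ) Pro  (●) Enterprise                  
  Notes:      [                                                 ]
  Active:     [ ]                                                
                                                                 
                                                                 
                                                                 
                                                                 
                                                                 
                                                                 
                                                                 
                                                                 
                                                                 


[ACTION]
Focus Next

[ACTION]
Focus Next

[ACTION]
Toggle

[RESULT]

  Email:      [Alice                                            ]
  Language:   ( ) English  ( ) Spanish  ( ) French  (●) German   
> Public:     [ ]                                                
  Address:    [555-0100                                         ]
  Plan:       ( ) Free  ( ) Pro  (●) Enterprise                  
  Notes:      [                                                 ]
  Active:     [ ]                                                
                                                                 
                                                                 
                                                                 
                                                                 
                                                                 
                                                                 
                                                                 
                                                                 
                                                                 


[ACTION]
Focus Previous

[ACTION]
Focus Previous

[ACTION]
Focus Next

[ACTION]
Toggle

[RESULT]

  Email:      [Alice                                            ]
> Language:   ( ) English  ( ) Spanish  ( ) French  (●) German   
  Public:     [ ]                                                
  Address:    [555-0100                                         ]
  Plan:       ( ) Free  ( ) Pro  (●) Enterprise                  
  Notes:      [                                                 ]
  Active:     [ ]                                                
                                                                 
                                                                 
                                                                 
                                                                 
                                                                 
                                                                 
                                                                 
                                                                 
                                                                 


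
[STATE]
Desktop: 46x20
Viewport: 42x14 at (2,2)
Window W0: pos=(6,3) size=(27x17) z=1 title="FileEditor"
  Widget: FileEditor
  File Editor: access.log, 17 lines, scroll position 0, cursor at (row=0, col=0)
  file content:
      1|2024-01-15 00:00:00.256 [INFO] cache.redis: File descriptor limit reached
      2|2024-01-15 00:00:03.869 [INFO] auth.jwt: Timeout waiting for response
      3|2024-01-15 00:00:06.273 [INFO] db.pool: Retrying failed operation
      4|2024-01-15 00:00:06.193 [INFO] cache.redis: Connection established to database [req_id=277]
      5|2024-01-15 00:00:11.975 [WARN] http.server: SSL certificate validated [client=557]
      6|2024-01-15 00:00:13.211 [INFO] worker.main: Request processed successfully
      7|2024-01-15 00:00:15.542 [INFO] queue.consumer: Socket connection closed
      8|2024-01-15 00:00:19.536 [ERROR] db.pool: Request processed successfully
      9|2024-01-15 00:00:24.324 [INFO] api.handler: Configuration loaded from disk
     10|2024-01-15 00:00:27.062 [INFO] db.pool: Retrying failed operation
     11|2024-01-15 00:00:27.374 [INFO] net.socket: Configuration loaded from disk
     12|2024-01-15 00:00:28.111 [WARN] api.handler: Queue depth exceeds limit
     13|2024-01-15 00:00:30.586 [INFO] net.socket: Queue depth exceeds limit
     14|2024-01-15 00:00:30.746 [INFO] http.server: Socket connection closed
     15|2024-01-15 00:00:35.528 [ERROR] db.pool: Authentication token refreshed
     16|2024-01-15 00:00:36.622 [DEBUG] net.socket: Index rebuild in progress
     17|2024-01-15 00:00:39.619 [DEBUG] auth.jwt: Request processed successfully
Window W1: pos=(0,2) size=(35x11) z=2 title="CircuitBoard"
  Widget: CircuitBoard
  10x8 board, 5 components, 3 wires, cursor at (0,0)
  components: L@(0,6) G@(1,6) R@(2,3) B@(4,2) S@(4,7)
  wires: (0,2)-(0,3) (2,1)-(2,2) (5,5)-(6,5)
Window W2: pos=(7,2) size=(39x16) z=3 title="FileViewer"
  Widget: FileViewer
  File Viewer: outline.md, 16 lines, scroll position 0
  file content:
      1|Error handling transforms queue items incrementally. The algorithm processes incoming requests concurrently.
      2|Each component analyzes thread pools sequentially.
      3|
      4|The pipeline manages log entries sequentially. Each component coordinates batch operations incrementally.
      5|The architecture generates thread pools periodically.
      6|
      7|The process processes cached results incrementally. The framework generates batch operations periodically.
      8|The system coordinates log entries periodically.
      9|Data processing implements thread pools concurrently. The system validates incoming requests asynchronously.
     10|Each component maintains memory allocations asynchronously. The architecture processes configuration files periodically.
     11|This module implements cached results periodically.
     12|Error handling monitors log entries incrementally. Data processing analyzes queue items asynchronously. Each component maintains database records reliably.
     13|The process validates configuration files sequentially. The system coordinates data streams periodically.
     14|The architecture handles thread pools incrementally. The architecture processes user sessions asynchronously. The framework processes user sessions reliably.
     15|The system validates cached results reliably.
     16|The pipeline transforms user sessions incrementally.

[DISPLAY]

━━━━━┏━━━━━━━━━━━━━━━━━━━━━━━━━━━━━━━━━━━━
Circu┃ FileViewer                         
─────┠────────────────────────────────────
  0 1┃Error handling transforms queue item
  [.]┃Each component analyzes thread pools
     ┃                                    
     ┃The pipeline manages log entries seq
     ┃The architecture generates thread po
     ┃                                    
     ┃The process processes cached results
━━━━━┃The system coordinates log entries p
    ┃┃Data processing implements thread po
    ┃┃Each component maintains memory allo
    ┃┃This module implements cached result


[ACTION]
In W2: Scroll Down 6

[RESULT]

━━━━━┏━━━━━━━━━━━━━━━━━━━━━━━━━━━━━━━━━━━━
Circu┃ FileViewer                         
─────┠────────────────────────────────────
  0 1┃The architecture generates thread po
  [.]┃                                    
     ┃The process processes cached results
     ┃The system coordinates log entries p
     ┃Data processing implements thread po
     ┃Each component maintains memory allo
     ┃This module implements cached result
━━━━━┃Error handling monitors log entries 
    ┃┃The process validates configuration 
    ┃┃The architecture handles thread pool
    ┃┃The system validates cached results 


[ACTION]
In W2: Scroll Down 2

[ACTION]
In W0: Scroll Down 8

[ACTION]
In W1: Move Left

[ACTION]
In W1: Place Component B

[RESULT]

━━━━━┏━━━━━━━━━━━━━━━━━━━━━━━━━━━━━━━━━━━━
Circu┃ FileViewer                         
─────┠────────────────────────────────────
  0 1┃The architecture generates thread po
  [B]┃                                    
     ┃The process processes cached results
     ┃The system coordinates log entries p
     ┃Data processing implements thread po
     ┃Each component maintains memory allo
     ┃This module implements cached result
━━━━━┃Error handling monitors log entries 
    ┃┃The process validates configuration 
    ┃┃The architecture handles thread pool
    ┃┃The system validates cached results 


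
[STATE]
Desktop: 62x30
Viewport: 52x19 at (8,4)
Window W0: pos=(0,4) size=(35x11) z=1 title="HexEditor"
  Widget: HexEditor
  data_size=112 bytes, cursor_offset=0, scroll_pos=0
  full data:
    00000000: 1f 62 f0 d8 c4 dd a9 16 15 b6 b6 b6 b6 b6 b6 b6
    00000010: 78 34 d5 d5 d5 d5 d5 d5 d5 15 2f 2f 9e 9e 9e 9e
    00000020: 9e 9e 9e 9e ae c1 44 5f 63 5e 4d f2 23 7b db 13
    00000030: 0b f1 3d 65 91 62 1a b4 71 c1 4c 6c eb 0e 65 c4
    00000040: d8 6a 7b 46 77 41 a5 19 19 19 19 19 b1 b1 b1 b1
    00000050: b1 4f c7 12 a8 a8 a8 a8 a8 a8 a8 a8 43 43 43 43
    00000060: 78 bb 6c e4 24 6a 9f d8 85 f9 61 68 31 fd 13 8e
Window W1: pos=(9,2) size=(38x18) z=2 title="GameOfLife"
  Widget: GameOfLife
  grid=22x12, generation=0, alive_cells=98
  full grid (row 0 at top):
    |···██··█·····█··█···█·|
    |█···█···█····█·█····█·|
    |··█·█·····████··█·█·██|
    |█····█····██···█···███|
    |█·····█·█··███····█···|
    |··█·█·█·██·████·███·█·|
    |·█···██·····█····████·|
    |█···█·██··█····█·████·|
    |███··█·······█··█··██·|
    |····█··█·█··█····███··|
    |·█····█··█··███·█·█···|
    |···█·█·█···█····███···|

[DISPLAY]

━┠────────────────────────────────────┨             
t┃Gen: 0                              ┃             
─┃···██··█·····█··█···█·              ┃             
0┃█···█···█····█·█····█·              ┃             
0┃··█·█·····████··█·█·██              ┃             
0┃█····█····██···█···███              ┃             
0┃█·····█·█··███····█···              ┃             
0┃··█·█·█·██·████·███·█·              ┃             
0┃·█···██·····█····████·              ┃             
0┃█···█·██··█····█·████·              ┃             
━┃███··█·······█··█··██·              ┃             
 ┃····█··█·█··█····███··              ┃             
 ┃·█····█··█··███·█·█···              ┃             
 ┃···█·█·█···█····███···              ┃             
 ┃                                    ┃             
 ┗━━━━━━━━━━━━━━━━━━━━━━━━━━━━━━━━━━━━┛             
                                                    
                                                    
                                                    


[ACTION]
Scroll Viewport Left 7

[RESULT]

━━━━━━━━┠────────────────────────────────────┨      
 HexEdit┃Gen: 0                              ┃      
────────┃···██··█·····█··█···█·              ┃      
00000000┃█···█···█····█·█····█·              ┃      
00000010┃··█·█·····████··█·█·██              ┃      
00000020┃█····█····██···█···███              ┃      
00000030┃█·····█·█··███····█···              ┃      
00000040┃··█·█·█·██·████·███·█·              ┃      
00000050┃·█···██·····█····████·              ┃      
00000060┃█···█·██··█····█·████·              ┃      
━━━━━━━━┃███··█·······█··█··██·              ┃      
        ┃····█··█·█··█····███··              ┃      
        ┃·█····█··█··███·█·█···              ┃      
        ┃···█·█·█···█····███···              ┃      
        ┃                                    ┃      
        ┗━━━━━━━━━━━━━━━━━━━━━━━━━━━━━━━━━━━━┛      
                                                    
                                                    
                                                    


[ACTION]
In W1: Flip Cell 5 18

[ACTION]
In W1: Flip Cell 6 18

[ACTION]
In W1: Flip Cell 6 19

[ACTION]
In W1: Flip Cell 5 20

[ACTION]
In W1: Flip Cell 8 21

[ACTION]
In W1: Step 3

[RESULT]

━━━━━━━━┠────────────────────────────────────┨      
 HexEdit┃Gen: 3                              ┃      
────────┃···██········████·····              ┃      
00000000┃··█··█···██·█··███····              ┃      
00000010┃··██·████···█·█·······              ┃      
00000020┃█··██···█·····█····█··              ┃      
00000030┃··█·█···█·····██···███              ┃      
00000040┃···█···············█··              ┃      
00000050┃··█·██····██·█··█·····              ┃      
00000060┃█···████··············              ┃      
━━━━━━━━┃█·······██·······█····              ┃      
        ┃·█······██······██····              ┃      
        ┃·······██····███·█····              ┃      
        ┃················█·····              ┃      
        ┃                                    ┃      
        ┗━━━━━━━━━━━━━━━━━━━━━━━━━━━━━━━━━━━━┛      
                                                    
                                                    
                                                    


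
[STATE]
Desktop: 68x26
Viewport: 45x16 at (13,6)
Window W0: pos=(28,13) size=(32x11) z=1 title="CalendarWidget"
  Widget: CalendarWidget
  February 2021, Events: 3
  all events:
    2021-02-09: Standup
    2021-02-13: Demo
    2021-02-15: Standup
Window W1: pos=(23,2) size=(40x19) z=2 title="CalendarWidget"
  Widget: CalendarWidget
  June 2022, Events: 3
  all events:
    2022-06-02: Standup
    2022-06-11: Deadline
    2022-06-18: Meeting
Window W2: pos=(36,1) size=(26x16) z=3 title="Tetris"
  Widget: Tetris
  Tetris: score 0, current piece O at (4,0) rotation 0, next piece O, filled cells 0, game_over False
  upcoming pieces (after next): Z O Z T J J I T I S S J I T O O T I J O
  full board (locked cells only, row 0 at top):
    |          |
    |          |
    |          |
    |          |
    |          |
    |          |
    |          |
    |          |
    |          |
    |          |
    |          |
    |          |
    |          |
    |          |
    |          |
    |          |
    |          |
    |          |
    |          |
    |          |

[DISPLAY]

          ┃Mo Tu We Th ┃          │▓▓        
          ┃       1  2*┃          │          
          ┃ 6  7  8  9 ┃          │          
          ┃13 14 15 16 ┃          │          
          ┃20 21 22 23 ┃          │Score:    
          ┃27 28 29 30 ┃          │0         
          ┃            ┃          │          
          ┃            ┃          │          
          ┃            ┃          │          
          ┃            ┃          │          
          ┃            ┗━━━━━━━━━━━━━━━━━━━━━
          ┃                                  
          ┃                                  
          ┃                                  
          ┗━━━━━━━━━━━━━━━━━━━━━━━━━━━━━━━━━━
               ┃22 23 24 25 26 27 28         


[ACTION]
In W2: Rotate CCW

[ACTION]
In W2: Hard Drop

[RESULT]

          ┃Mo Tu We Th ┃          │ ▓▓       
          ┃       1  2*┃          │          
          ┃ 6  7  8  9 ┃          │          
          ┃13 14 15 16 ┃          │          
          ┃20 21 22 23 ┃          │Score:    
          ┃27 28 29 30 ┃          │0         
          ┃            ┃          │          
          ┃            ┃          │          
          ┃            ┃    ▓▓    │          
          ┃            ┃    ▓▓    │          
          ┃            ┗━━━━━━━━━━━━━━━━━━━━━
          ┃                                  
          ┃                                  
          ┃                                  
          ┗━━━━━━━━━━━━━━━━━━━━━━━━━━━━━━━━━━
               ┃22 23 24 25 26 27 28         


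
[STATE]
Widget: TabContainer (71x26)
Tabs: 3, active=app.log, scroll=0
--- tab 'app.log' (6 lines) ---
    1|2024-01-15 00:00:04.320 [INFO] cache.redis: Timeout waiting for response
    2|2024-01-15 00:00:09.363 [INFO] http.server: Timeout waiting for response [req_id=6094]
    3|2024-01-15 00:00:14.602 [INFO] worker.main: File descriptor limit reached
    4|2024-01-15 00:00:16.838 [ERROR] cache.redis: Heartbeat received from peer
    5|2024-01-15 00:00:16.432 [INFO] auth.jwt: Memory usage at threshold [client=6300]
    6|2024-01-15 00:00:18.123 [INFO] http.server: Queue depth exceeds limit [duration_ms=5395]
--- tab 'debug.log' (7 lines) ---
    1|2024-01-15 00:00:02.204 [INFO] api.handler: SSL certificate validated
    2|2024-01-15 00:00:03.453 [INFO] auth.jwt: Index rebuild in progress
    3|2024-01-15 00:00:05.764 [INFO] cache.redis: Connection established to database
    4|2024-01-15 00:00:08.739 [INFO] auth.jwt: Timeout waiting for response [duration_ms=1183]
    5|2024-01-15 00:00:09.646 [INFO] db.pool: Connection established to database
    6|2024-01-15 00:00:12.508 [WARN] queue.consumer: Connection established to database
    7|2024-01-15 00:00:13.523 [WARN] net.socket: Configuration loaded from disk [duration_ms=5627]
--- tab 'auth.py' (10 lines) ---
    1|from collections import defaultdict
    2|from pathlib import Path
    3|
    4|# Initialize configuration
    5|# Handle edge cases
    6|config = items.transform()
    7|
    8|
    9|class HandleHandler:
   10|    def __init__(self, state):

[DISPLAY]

[app.log]│ debug.log │ auth.py                                         
───────────────────────────────────────────────────────────────────────
2024-01-15 00:00:04.320 [INFO] cache.redis: Timeout waiting for respons
2024-01-15 00:00:09.363 [INFO] http.server: Timeout waiting for respons
2024-01-15 00:00:14.602 [INFO] worker.main: File descriptor limit reach
2024-01-15 00:00:16.838 [ERROR] cache.redis: Heartbeat received from pe
2024-01-15 00:00:16.432 [INFO] auth.jwt: Memory usage at threshold [cli
2024-01-15 00:00:18.123 [INFO] http.server: Queue depth exceeds limit [
                                                                       
                                                                       
                                                                       
                                                                       
                                                                       
                                                                       
                                                                       
                                                                       
                                                                       
                                                                       
                                                                       
                                                                       
                                                                       
                                                                       
                                                                       
                                                                       
                                                                       
                                                                       


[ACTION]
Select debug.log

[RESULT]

 app.log │[debug.log]│ auth.py                                         
───────────────────────────────────────────────────────────────────────
2024-01-15 00:00:02.204 [INFO] api.handler: SSL certificate validated  
2024-01-15 00:00:03.453 [INFO] auth.jwt: Index rebuild in progress     
2024-01-15 00:00:05.764 [INFO] cache.redis: Connection established to d
2024-01-15 00:00:08.739 [INFO] auth.jwt: Timeout waiting for response [
2024-01-15 00:00:09.646 [INFO] db.pool: Connection established to datab
2024-01-15 00:00:12.508 [WARN] queue.consumer: Connection established t
2024-01-15 00:00:13.523 [WARN] net.socket: Configuration loaded from di
                                                                       
                                                                       
                                                                       
                                                                       
                                                                       
                                                                       
                                                                       
                                                                       
                                                                       
                                                                       
                                                                       
                                                                       
                                                                       
                                                                       
                                                                       
                                                                       
                                                                       


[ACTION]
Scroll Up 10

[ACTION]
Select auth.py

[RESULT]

 app.log │ debug.log │[auth.py]                                        
───────────────────────────────────────────────────────────────────────
from collections import defaultdict                                    
from pathlib import Path                                               
                                                                       
# Initialize configuration                                             
# Handle edge cases                                                    
config = items.transform()                                             
                                                                       
                                                                       
class HandleHandler:                                                   
    def __init__(self, state):                                         
                                                                       
                                                                       
                                                                       
                                                                       
                                                                       
                                                                       
                                                                       
                                                                       
                                                                       
                                                                       
                                                                       
                                                                       
                                                                       
                                                                       
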